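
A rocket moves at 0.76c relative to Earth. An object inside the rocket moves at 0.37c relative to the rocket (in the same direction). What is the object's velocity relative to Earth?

u = (u' + v)/(1 + u'v/c²)
Numerator: 0.37 + 0.76 = 1.13
Denominator: 1 + 0.2812 = 1.2812
u = 1.13/1.2812 = 0.8820c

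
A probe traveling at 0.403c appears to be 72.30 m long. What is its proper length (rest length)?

Contracted length L = 72.30 m
γ = 1/√(1 - 0.403²) = 1.0927
L₀ = γL = 1.0927 × 72.30 = 79.00 m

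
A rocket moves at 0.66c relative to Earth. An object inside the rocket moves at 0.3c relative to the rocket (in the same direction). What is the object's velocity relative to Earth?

u = (u' + v)/(1 + u'v/c²)
Numerator: 0.3 + 0.66 = 0.96
Denominator: 1 + 0.198 = 1.198
u = 0.96/1.198 = 0.8013c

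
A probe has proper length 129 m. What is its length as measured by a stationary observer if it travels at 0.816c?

Proper length L₀ = 129 m
γ = 1/√(1 - 0.816²) = 1.730
L = L₀/γ = 129/1.730 = 74.57 m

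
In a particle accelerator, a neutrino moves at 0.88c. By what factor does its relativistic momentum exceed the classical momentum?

p_rel = γmv, p_class = mv
Ratio = γ = 1/√(1 - 0.88²)
= 1/√(0.2256) = 2.105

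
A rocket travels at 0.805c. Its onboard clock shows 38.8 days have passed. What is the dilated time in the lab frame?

Proper time Δt₀ = 38.8 days
γ = 1/√(1 - 0.805²) = 1.6856
Δt = γΔt₀ = 1.6856 × 38.8 = 65.40 days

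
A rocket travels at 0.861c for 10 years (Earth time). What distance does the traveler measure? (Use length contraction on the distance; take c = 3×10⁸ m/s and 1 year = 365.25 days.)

Earth distance: d = v × t = 0.861c × 10 yr = 8.151×10¹⁶ m
γ = 1.966
d' = d/γ = 8.151×10¹⁶/1.966 = 4.146×10¹⁶ m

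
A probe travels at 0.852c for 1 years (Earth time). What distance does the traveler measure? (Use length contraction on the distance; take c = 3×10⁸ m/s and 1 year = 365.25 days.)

Earth distance: d = v × t = 0.852c × 1 yr = 8.066×10¹⁵ m
γ = 1.910
d' = d/γ = 8.066×10¹⁵/1.910 = 4.223×10¹⁵ m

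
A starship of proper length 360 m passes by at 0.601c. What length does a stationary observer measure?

Proper length L₀ = 360 m
γ = 1/√(1 - 0.601²) = 1.2512
L = L₀/γ = 360/1.2512 = 287.7 m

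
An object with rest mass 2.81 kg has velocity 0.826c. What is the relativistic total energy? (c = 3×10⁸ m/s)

γ = 1/√(1 - 0.826²) = 1.7741
mc² = 2.81 × (3×10⁸)² = 2.529×10¹⁷ J
E = γmc² = 1.7741 × 2.529×10¹⁷ = 4.487×10¹⁷ J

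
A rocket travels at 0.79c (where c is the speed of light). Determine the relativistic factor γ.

v/c = 0.79, so (v/c)² = 0.6241
1 - (v/c)² = 0.3759
γ = 1/√(0.3759) = 1.631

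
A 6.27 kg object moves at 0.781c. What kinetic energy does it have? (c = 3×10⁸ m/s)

γ = 1/√(1 - 0.781²) = 1.6012
γ - 1 = 0.6012
KE = (γ-1)mc² = 0.6012 × 6.27 × (3×10⁸)² = 3.393×10¹⁷ J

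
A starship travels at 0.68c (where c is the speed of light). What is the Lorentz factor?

v/c = 0.68, so (v/c)² = 0.4624
1 - (v/c)² = 0.5376
γ = 1/√(0.5376) = 1.364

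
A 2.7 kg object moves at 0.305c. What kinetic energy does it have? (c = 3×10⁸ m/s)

γ = 1/√(1 - 0.305²) = 1.05003
γ - 1 = 0.05003
KE = (γ-1)mc² = 0.05003 × 2.7 × (3×10⁸)² = 1.216×10¹⁶ J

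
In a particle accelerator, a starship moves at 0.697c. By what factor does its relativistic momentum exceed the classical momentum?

p_rel = γmv, p_class = mv
Ratio = γ = 1/√(1 - 0.697²)
= 1/√(0.514191) = 1.395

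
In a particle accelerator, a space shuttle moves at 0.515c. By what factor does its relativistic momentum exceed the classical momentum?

p_rel = γmv, p_class = mv
Ratio = γ = 1/√(1 - 0.515²)
= 1/√(0.734775) = 1.167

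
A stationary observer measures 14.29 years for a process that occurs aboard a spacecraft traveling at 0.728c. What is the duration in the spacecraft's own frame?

Dilated time Δt = 14.29 years
γ = 1/√(1 - 0.728²) = 1.4586
Δt₀ = Δt/γ = 14.29/1.4586 = 9.797 years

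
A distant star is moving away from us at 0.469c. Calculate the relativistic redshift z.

β = 0.469
(1+β)/(1-β) = 1.469/0.531 = 2.7665
√(2.7665) = 1.6633
z = 1.6633 - 1 = 0.6633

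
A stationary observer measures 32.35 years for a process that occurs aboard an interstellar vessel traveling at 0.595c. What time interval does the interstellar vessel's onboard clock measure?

Dilated time Δt = 32.35 years
γ = 1/√(1 - 0.595²) = 1.244
Δt₀ = Δt/γ = 32.35/1.244 = 26.00 years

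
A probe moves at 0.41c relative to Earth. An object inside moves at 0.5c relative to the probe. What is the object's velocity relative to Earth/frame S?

u = (u' + v)/(1 + u'v/c²)
Numerator: 0.5 + 0.41 = 0.91
Denominator: 1 + 0.205 = 1.205
u = 0.91/1.205 = 0.7552c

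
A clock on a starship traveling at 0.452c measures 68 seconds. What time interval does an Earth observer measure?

Proper time Δt₀ = 68 seconds
γ = 1/√(1 - 0.452²) = 1.121
Δt = γΔt₀ = 1.121 × 68 = 76.23 seconds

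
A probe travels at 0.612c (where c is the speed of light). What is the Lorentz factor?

v/c = 0.612, so (v/c)² = 0.374544
1 - (v/c)² = 0.625456
γ = 1/√(0.625456) = 1.264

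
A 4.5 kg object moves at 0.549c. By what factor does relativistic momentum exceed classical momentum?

p_rel = γmv, p_class = mv
Ratio = γ = 1/√(1 - 0.549²) = 1.196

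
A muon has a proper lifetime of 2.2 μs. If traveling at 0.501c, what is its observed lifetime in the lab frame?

Proper lifetime τ₀ = 2.2 μs
γ = 1/√(1 - 0.501²) = 1.1555
τ = γτ₀ = 1.1555 × 2.2 μs = 2.542 μs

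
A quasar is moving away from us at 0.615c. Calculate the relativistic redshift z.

β = 0.615
(1+β)/(1-β) = 1.615/0.385 = 4.195
√(4.195) = 2.048
z = 2.048 - 1 = 1.048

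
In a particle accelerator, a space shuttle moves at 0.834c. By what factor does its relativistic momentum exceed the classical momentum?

p_rel = γmv, p_class = mv
Ratio = γ = 1/√(1 - 0.834²)
= 1/√(0.304444) = 1.812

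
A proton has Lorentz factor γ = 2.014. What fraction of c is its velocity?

From γ = 1/√(1 - v²/c²):
1/γ² = 1/2.014² = 0.2465
v²/c² = 1 - 0.2465 = 0.7535
v/c = √(0.7535) = 0.8680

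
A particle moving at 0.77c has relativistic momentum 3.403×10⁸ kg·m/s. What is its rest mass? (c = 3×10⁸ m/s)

γ = 1/√(1 - 0.77²) = 1.5673
v = 0.77 × 3×10⁸ = 2.310×10⁸ m/s
m = p/(γv) = 3.403×10⁸/(1.5673 × 2.310×10⁸) = 0.9399 kg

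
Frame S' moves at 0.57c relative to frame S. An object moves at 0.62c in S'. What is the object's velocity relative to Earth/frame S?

u = (u' + v)/(1 + u'v/c²)
Numerator: 0.62 + 0.57 = 1.19
Denominator: 1 + 0.3534 = 1.3534
u = 1.19/1.3534 = 0.8793c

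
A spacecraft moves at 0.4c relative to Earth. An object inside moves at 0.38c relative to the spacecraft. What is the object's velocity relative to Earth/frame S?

u = (u' + v)/(1 + u'v/c²)
Numerator: 0.38 + 0.4 = 0.78
Denominator: 1 + 0.152 = 1.152
u = 0.78/1.152 = 0.6771c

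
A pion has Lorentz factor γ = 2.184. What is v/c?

From γ = 1/√(1 - v²/c²):
1/γ² = 1/2.184² = 0.2096
v²/c² = 1 - 0.2096 = 0.7904
v/c = √(0.7904) = 0.8890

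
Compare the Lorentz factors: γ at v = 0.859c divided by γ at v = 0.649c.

γ₁ = 1/√(1 - 0.859²) = 1.953
γ₂ = 1/√(1 - 0.649²) = 1.314
γ₁/γ₂ = 1.953/1.314 = 1.486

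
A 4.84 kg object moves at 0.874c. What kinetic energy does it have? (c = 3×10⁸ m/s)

γ = 1/√(1 - 0.874²) = 2.0579
γ - 1 = 1.0579
KE = (γ-1)mc² = 1.0579 × 4.84 × (3×10⁸)² = 4.608×10¹⁷ J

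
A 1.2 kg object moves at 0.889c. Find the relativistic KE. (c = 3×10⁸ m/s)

γ = 1/√(1 - 0.889²) = 2.184
γ - 1 = 1.184
KE = (γ-1)mc² = 1.184 × 1.2 × (3×10⁸)² = 1.279×10¹⁷ J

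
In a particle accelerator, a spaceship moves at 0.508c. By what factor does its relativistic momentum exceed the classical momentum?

p_rel = γmv, p_class = mv
Ratio = γ = 1/√(1 - 0.508²)
= 1/√(0.741936) = 1.161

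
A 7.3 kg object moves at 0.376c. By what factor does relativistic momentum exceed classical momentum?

p_rel = γmv, p_class = mv
Ratio = γ = 1/√(1 - 0.376²) = 1.079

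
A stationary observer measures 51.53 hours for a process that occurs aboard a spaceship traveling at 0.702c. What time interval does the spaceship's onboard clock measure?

Dilated time Δt = 51.53 hours
γ = 1/√(1 - 0.702²) = 1.404
Δt₀ = Δt/γ = 51.53/1.404 = 36.70 hours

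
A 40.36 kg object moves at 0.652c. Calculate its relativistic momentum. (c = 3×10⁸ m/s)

γ = 1/√(1 - 0.652²) = 1.319
v = 0.652 × 3×10⁸ = 1.956×10⁸ m/s
p = γmv = 1.319 × 40.36 × 1.956×10⁸ = 1.041×10¹⁰ kg·m/s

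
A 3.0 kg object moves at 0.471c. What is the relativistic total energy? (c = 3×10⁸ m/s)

γ = 1/√(1 - 0.471²) = 1.1336
mc² = 3.0 × (3×10⁸)² = 2.700×10¹⁷ J
E = γmc² = 1.1336 × 2.700×10¹⁷ = 3.061×10¹⁷ J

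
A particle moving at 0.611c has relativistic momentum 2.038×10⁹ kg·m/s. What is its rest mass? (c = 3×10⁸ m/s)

γ = 1/√(1 - 0.611²) = 1.2632
v = 0.611 × 3×10⁸ = 1.833×10⁸ m/s
m = p/(γv) = 2.038×10⁹/(1.2632 × 1.833×10⁸) = 8.802 kg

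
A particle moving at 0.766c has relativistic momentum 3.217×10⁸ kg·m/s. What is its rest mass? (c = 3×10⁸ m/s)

γ = 1/√(1 - 0.766²) = 1.5556
v = 0.766 × 3×10⁸ = 2.298×10⁸ m/s
m = p/(γv) = 3.217×10⁸/(1.5556 × 2.298×10⁸) = 0.8999 kg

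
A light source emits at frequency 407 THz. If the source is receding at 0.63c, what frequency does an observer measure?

β = v/c = 0.63
(1-β)/(1+β) = 0.37/1.63 = 0.2270
Doppler factor = √(0.2270) = 0.4764
f_obs = 407 × 0.4764 = 193.9 THz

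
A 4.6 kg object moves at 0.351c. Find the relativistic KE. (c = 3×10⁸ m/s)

γ = 1/√(1 - 0.351²) = 1.06795
γ - 1 = 0.06795
KE = (γ-1)mc² = 0.06795 × 4.6 × (3×10⁸)² = 2.813×10¹⁶ J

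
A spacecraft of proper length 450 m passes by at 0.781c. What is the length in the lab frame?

Proper length L₀ = 450 m
γ = 1/√(1 - 0.781²) = 1.6012
L = L₀/γ = 450/1.6012 = 281.0 m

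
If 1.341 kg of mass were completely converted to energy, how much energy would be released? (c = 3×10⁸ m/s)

Using E = mc²:
c² = (3×10⁸)² = 9×10¹⁶ m²/s²
E = 1.341 × 9×10¹⁶ = 1.207×10¹⁷ J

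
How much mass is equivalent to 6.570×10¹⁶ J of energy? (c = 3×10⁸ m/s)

From E = mc², we get m = E/c²
c² = (3×10⁸)² = 9×10¹⁶ m²/s²
m = 6.570×10¹⁶ / 9×10¹⁶ = 0.7300 kg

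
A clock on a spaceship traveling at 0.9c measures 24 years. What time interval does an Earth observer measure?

Proper time Δt₀ = 24 years
γ = 1/√(1 - 0.9²) = 2.294
Δt = γΔt₀ = 2.294 × 24 = 55.06 years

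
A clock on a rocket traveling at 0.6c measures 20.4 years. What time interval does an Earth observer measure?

Proper time Δt₀ = 20.4 years
γ = 1/√(1 - 0.6²) = 1.250
Δt = γΔt₀ = 1.250 × 20.4 = 25.50 years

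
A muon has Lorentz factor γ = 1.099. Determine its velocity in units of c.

From γ = 1/√(1 - v²/c²):
1/γ² = 1/1.099² = 0.82795
v²/c² = 1 - 0.82795 = 0.17205
v/c = √(0.17205) = 0.4148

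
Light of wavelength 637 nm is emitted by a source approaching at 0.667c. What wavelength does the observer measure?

β = 0.667
Wavelength Doppler factor = √(0.333/1.667) = √(0.19976) = 0.4469
λ_obs = 637 × 0.4469 = 284.7 nm (blueshift)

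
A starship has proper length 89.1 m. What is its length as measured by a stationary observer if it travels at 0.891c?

Proper length L₀ = 89.1 m
γ = 1/√(1 - 0.891²) = 2.2026
L = L₀/γ = 89.1/2.2026 = 40.45 m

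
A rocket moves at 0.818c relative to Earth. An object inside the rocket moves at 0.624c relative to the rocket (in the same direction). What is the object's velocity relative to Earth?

u = (u' + v)/(1 + u'v/c²)
Numerator: 0.624 + 0.818 = 1.442
Denominator: 1 + 0.510432 = 1.510432
u = 1.442/1.510432 = 0.9547c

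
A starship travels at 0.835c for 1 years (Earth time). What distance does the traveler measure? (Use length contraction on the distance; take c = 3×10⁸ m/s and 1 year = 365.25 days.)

Earth distance: d = v × t = 0.835c × 1 yr = 7.9052×10¹⁵ m
γ = 1.8174
d' = d/γ = 7.9052×10¹⁵/1.8174 = 4.350×10¹⁵ m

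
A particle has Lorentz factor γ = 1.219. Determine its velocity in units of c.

From γ = 1/√(1 - v²/c²):
1/γ² = 1/1.219² = 0.67297
v²/c² = 1 - 0.67297 = 0.32703
v/c = √(0.32703) = 0.5719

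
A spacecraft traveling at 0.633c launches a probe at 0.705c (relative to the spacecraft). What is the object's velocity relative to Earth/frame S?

u = (u' + v)/(1 + u'v/c²)
Numerator: 0.705 + 0.633 = 1.338
Denominator: 1 + 0.446265 = 1.446265
u = 1.338/1.446265 = 0.9251c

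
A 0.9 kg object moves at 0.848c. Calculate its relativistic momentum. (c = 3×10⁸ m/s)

γ = 1/√(1 - 0.848²) = 1.887
v = 0.848 × 3×10⁸ = 2.544×10⁸ m/s
p = γmv = 1.887 × 0.9 × 2.544×10⁸ = 4.320×10⁸ kg·m/s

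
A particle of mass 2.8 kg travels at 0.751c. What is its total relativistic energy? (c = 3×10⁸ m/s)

γ = 1/√(1 - 0.751²) = 1.51446
mc² = 2.8 × (3×10⁸)² = 2.520×10¹⁷ J
E = γmc² = 1.51446 × 2.520×10¹⁷ = 3.816×10¹⁷ J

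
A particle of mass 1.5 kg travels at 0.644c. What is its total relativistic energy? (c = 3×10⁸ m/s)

γ = 1/√(1 - 0.644²) = 1.3071
mc² = 1.5 × (3×10⁸)² = 1.350×10¹⁷ J
E = γmc² = 1.3071 × 1.350×10¹⁷ = 1.765×10¹⁷ J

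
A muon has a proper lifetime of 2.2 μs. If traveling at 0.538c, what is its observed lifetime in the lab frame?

Proper lifetime τ₀ = 2.2 μs
γ = 1/√(1 - 0.538²) = 1.1863
τ = γτ₀ = 1.1863 × 2.2 μs = 2.610 μs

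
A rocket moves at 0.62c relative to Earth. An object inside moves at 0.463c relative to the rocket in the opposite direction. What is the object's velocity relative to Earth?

Object's velocity in rocket frame is u' = -0.463c
u = (u' + v)/(1 + u'v/c²) = (v - 0.463)/(1 - 0.463·v/c²)
Numerator: 0.62 - 0.463 = 0.157
Denominator: 1 - 0.28706 = 0.71294
u = 0.157/0.71294 = 0.2202c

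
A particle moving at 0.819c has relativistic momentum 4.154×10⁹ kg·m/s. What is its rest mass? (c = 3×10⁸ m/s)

γ = 1/√(1 - 0.819²) = 1.7428
v = 0.819 × 3×10⁸ = 2.457×10⁸ m/s
m = p/(γv) = 4.154×10⁹/(1.7428 × 2.457×10⁸) = 9.701 kg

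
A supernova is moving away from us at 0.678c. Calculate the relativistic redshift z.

β = 0.678
(1+β)/(1-β) = 1.678/0.322 = 5.211
√(5.211) = 2.283
z = 2.283 - 1 = 1.283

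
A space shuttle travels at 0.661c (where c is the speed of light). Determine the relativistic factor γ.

v/c = 0.661, so (v/c)² = 0.436921
1 - (v/c)² = 0.563079
γ = 1/√(0.563079) = 1.333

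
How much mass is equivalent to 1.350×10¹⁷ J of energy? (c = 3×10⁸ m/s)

From E = mc², we get m = E/c²
c² = (3×10⁸)² = 9×10¹⁶ m²/s²
m = 1.350×10¹⁷ / 9×10¹⁶ = 1.500 kg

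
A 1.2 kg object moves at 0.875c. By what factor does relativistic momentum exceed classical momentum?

p_rel = γmv, p_class = mv
Ratio = γ = 1/√(1 - 0.875²) = 2.066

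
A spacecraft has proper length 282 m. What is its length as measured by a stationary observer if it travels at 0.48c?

Proper length L₀ = 282 m
γ = 1/√(1 - 0.48²) = 1.140
L = L₀/γ = 282/1.140 = 247.4 m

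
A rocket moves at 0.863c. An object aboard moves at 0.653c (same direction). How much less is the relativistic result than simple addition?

Classical: u' + v = 0.653 + 0.863 = 1.516c
Relativistic: u = (0.653 + 0.863)/(1 + 0.563539) = 1.516/1.563539 = 0.9696c
Difference: 1.516 - 0.9696 = 0.5464c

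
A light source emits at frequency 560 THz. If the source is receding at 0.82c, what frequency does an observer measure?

β = v/c = 0.82
(1-β)/(1+β) = 0.18/1.82 = 0.09890
Doppler factor = √(0.09890) = 0.3145
f_obs = 560 × 0.3145 = 176.1 THz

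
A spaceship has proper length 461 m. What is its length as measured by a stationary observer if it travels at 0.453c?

Proper length L₀ = 461 m
γ = 1/√(1 - 0.453²) = 1.1217
L = L₀/γ = 461/1.1217 = 411.0 m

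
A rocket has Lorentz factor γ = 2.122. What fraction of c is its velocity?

From γ = 1/√(1 - v²/c²):
1/γ² = 1/2.122² = 0.2221
v²/c² = 1 - 0.2221 = 0.7779
v/c = √(0.7779) = 0.8820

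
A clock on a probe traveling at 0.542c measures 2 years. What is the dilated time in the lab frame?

Proper time Δt₀ = 2 years
γ = 1/√(1 - 0.542²) = 1.190
Δt = γΔt₀ = 1.190 × 2 = 2.380 years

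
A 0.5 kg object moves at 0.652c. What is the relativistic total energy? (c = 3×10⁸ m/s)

γ = 1/√(1 - 0.652²) = 1.3189
mc² = 0.5 × (3×10⁸)² = 4.500×10¹⁶ J
E = γmc² = 1.3189 × 4.500×10¹⁶ = 5.935×10¹⁶ J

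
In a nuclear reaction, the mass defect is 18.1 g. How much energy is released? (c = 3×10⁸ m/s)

Convert mass defect: Δm = 18.1 g = 0.0181 kg
E = Δm·c² = 0.0181 × (3×10⁸)²
= 0.0181 × 9×10¹⁶ = 1.629×10¹⁵ J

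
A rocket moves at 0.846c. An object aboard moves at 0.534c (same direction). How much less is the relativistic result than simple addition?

Classical: u' + v = 0.534 + 0.846 = 1.38c
Relativistic: u = (0.534 + 0.846)/(1 + 0.451764) = 1.38/1.451764 = 0.9506c
Difference: 1.38 - 0.9506 = 0.4294c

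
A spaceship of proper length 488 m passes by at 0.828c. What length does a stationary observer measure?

Proper length L₀ = 488 m
γ = 1/√(1 - 0.828²) = 1.7834
L = L₀/γ = 488/1.7834 = 273.6 m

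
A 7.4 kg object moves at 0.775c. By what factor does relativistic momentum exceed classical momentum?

p_rel = γmv, p_class = mv
Ratio = γ = 1/√(1 - 0.775²) = 1.582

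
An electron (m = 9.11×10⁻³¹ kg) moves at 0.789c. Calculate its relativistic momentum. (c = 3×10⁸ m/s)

γ = 1/√(1 - 0.789²) = 1.6276
v = 0.789 × 3×10⁸ = 2.367×10⁸ m/s
p = γmv = 1.6276 × 9.11×10⁻³¹ × 2.367×10⁸ = 3.510×10⁻²² kg·m/s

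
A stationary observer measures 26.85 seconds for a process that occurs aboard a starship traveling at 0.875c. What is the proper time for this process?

Dilated time Δt = 26.85 seconds
γ = 1/√(1 - 0.875²) = 2.066
Δt₀ = Δt/γ = 26.85/2.066 = 13.00 seconds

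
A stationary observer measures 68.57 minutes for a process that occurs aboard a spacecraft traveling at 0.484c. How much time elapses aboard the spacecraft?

Dilated time Δt = 68.57 minutes
γ = 1/√(1 - 0.484²) = 1.1428
Δt₀ = Δt/γ = 68.57/1.1428 = 60.00 minutes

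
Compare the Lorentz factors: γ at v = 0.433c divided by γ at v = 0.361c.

γ₁ = 1/√(1 - 0.433²) = 1.109
γ₂ = 1/√(1 - 0.361²) = 1.072
γ₁/γ₂ = 1.109/1.072 = 1.035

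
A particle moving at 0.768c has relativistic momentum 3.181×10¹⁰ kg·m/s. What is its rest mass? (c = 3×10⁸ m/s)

γ = 1/√(1 - 0.768²) = 1.5614
v = 0.768 × 3×10⁸ = 2.304×10⁸ m/s
m = p/(γv) = 3.181×10¹⁰/(1.5614 × 2.304×10⁸) = 88.42 kg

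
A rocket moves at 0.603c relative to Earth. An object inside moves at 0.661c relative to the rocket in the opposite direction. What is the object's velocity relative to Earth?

Object's velocity in rocket frame is u' = -0.661c
u = (u' + v)/(1 + u'v/c²) = (v - 0.661)/(1 - 0.661·v/c²)
Numerator: 0.603 - 0.661 = -0.058
Denominator: 1 - 0.398583 = 0.601417
u = -0.058/0.601417 = -0.09644c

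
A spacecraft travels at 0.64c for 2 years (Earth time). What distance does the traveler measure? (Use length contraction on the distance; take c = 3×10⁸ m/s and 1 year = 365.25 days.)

Earth distance: d = v × t = 0.64c × 2 yr = 1.21181×10¹⁶ m
γ = 1.30145
d' = d/γ = 1.21181×10¹⁶/1.30145 = 9.311×10¹⁵ m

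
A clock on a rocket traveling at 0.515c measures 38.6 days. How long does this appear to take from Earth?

Proper time Δt₀ = 38.6 days
γ = 1/√(1 - 0.515²) = 1.1666
Δt = γΔt₀ = 1.1666 × 38.6 = 45.03 days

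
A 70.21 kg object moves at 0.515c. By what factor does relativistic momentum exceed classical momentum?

p_rel = γmv, p_class = mv
Ratio = γ = 1/√(1 - 0.515²) = 1.167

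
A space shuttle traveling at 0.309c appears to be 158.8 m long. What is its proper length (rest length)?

Contracted length L = 158.8 m
γ = 1/√(1 - 0.309²) = 1.0515
L₀ = γL = 1.0515 × 158.8 = 167.0 m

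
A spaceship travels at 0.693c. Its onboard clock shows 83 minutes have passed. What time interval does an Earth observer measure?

Proper time Δt₀ = 83 minutes
γ = 1/√(1 - 0.693²) = 1.387
Δt = γΔt₀ = 1.387 × 83 = 115.1 minutes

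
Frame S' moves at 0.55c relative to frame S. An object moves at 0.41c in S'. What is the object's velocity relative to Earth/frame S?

u = (u' + v)/(1 + u'v/c²)
Numerator: 0.41 + 0.55 = 0.96
Denominator: 1 + 0.2255 = 1.2255
u = 0.96/1.2255 = 0.7834c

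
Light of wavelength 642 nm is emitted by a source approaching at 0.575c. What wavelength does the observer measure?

β = 0.575
Wavelength Doppler factor = √(0.425/1.575) = √(0.26984) = 0.5195
λ_obs = 642 × 0.5195 = 333.5 nm (blueshift)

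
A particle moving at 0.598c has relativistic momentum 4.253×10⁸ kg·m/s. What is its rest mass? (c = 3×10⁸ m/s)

γ = 1/√(1 - 0.598²) = 1.248
v = 0.598 × 3×10⁸ = 1.794×10⁸ m/s
m = p/(γv) = 4.253×10⁸/(1.248 × 1.794×10⁸) = 1.900 kg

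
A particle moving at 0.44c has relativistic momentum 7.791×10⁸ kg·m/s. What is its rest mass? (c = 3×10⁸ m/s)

γ = 1/√(1 - 0.44²) = 1.1136
v = 0.44 × 3×10⁸ = 1.320×10⁸ m/s
m = p/(γv) = 7.791×10⁸/(1.1136 × 1.320×10⁸) = 5.300 kg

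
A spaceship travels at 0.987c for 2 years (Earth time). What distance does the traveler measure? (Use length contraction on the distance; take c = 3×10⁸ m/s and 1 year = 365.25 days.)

Earth distance: d = v × t = 0.987c × 2 yr = 1.869×10¹⁶ m
γ = 6.222
d' = d/γ = 1.869×10¹⁶/6.222 = 3.004×10¹⁵ m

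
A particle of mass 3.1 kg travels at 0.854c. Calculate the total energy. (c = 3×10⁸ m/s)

γ = 1/√(1 - 0.854²) = 1.9221
mc² = 3.1 × (3×10⁸)² = 2.790×10¹⁷ J
E = γmc² = 1.9221 × 2.790×10¹⁷ = 5.363×10¹⁷ J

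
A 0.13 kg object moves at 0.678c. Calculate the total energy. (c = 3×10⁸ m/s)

γ = 1/√(1 - 0.678²) = 1.3604
mc² = 0.13 × (3×10⁸)² = 1.170×10¹⁶ J
E = γmc² = 1.3604 × 1.170×10¹⁶ = 1.592×10¹⁶ J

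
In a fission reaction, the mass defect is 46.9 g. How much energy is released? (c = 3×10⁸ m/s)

Convert mass defect: Δm = 46.9 g = 0.0469 kg
E = Δm·c² = 0.0469 × (3×10⁸)²
= 0.0469 × 9×10¹⁶ = 4.221×10¹⁵ J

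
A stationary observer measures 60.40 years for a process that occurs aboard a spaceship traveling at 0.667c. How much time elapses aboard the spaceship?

Dilated time Δt = 60.40 years
γ = 1/√(1 - 0.667²) = 1.3422
Δt₀ = Δt/γ = 60.40/1.3422 = 45.00 years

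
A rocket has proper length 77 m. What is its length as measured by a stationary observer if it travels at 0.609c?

Proper length L₀ = 77 m
γ = 1/√(1 - 0.609²) = 1.2608
L = L₀/γ = 77/1.2608 = 61.07 m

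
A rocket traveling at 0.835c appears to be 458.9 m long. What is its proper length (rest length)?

Contracted length L = 458.9 m
γ = 1/√(1 - 0.835²) = 1.8174
L₀ = γL = 1.8174 × 458.9 = 834.0 m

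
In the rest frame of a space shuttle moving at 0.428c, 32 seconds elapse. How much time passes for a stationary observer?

Proper time Δt₀ = 32 seconds
γ = 1/√(1 - 0.428²) = 1.1065
Δt = γΔt₀ = 1.1065 × 32 = 35.41 seconds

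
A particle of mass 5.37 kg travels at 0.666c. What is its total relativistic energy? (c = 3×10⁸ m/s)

γ = 1/√(1 - 0.666²) = 1.3406
mc² = 5.37 × (3×10⁸)² = 4.833×10¹⁷ J
E = γmc² = 1.3406 × 4.833×10¹⁷ = 6.479×10¹⁷ J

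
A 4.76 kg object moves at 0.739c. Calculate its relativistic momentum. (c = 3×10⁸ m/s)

γ = 1/√(1 - 0.739²) = 1.484
v = 0.739 × 3×10⁸ = 2.217×10⁸ m/s
p = γmv = 1.484 × 4.76 × 2.217×10⁸ = 1.566×10⁹ kg·m/s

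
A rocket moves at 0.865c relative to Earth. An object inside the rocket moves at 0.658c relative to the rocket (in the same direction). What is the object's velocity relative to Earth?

u = (u' + v)/(1 + u'v/c²)
Numerator: 0.658 + 0.865 = 1.523
Denominator: 1 + 0.56917 = 1.56917
u = 1.523/1.56917 = 0.9706c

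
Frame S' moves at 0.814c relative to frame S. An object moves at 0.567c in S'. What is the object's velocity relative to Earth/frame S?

u = (u' + v)/(1 + u'v/c²)
Numerator: 0.567 + 0.814 = 1.381
Denominator: 1 + 0.461538 = 1.461538
u = 1.381/1.461538 = 0.9449c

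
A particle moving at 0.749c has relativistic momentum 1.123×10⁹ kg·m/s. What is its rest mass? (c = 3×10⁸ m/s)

γ = 1/√(1 - 0.749²) = 1.5093
v = 0.749 × 3×10⁸ = 2.247×10⁸ m/s
m = p/(γv) = 1.123×10⁹/(1.5093 × 2.247×10⁸) = 3.311 kg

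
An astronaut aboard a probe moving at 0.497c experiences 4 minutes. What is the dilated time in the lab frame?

Proper time Δt₀ = 4 minutes
γ = 1/√(1 - 0.497²) = 1.1524
Δt = γΔt₀ = 1.1524 × 4 = 4.610 minutes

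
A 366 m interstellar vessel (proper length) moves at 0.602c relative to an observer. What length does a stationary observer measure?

Proper length L₀ = 366 m
γ = 1/√(1 - 0.602²) = 1.2524
L = L₀/γ = 366/1.2524 = 292.2 m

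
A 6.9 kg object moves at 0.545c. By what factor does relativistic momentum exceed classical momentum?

p_rel = γmv, p_class = mv
Ratio = γ = 1/√(1 - 0.545²) = 1.193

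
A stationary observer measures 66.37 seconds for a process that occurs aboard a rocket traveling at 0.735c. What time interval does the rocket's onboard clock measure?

Dilated time Δt = 66.37 seconds
γ = 1/√(1 - 0.735²) = 1.475
Δt₀ = Δt/γ = 66.37/1.475 = 45.00 seconds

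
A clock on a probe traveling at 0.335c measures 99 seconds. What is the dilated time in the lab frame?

Proper time Δt₀ = 99 seconds
γ = 1/√(1 - 0.335²) = 1.0613
Δt = γΔt₀ = 1.0613 × 99 = 105.1 seconds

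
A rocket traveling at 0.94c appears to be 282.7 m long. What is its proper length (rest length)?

Contracted length L = 282.7 m
γ = 1/√(1 - 0.94²) = 2.931
L₀ = γL = 2.931 × 282.7 = 828.6 m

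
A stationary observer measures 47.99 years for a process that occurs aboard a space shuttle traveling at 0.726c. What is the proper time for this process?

Dilated time Δt = 47.99 years
γ = 1/√(1 - 0.726²) = 1.4541
Δt₀ = Δt/γ = 47.99/1.4541 = 33.00 years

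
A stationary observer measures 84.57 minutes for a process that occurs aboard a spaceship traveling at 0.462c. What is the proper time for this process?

Dilated time Δt = 84.57 minutes
γ = 1/√(1 - 0.462²) = 1.12755
Δt₀ = Δt/γ = 84.57/1.12755 = 75.00 minutes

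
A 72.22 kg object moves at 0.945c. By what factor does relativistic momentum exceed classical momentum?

p_rel = γmv, p_class = mv
Ratio = γ = 1/√(1 - 0.945²) = 3.057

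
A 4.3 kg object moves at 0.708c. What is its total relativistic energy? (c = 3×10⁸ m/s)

γ = 1/√(1 - 0.708²) = 1.416
mc² = 4.3 × (3×10⁸)² = 3.870×10¹⁷ J
E = γmc² = 1.416 × 3.870×10¹⁷ = 5.480×10¹⁷ J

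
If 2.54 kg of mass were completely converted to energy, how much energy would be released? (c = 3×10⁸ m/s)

Using E = mc²:
c² = (3×10⁸)² = 9×10¹⁶ m²/s²
E = 2.54 × 9×10¹⁶ = 2.286×10¹⁷ J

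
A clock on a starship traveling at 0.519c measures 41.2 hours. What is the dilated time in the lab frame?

Proper time Δt₀ = 41.2 hours
γ = 1/√(1 - 0.519²) = 1.170
Δt = γΔt₀ = 1.170 × 41.2 = 48.20 hours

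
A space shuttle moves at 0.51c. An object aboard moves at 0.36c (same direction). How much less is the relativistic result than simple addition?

Classical: u' + v = 0.36 + 0.51 = 0.87c
Relativistic: u = (0.36 + 0.51)/(1 + 0.1836) = 0.87/1.1836 = 0.7350c
Difference: 0.87 - 0.7350 = 0.1350c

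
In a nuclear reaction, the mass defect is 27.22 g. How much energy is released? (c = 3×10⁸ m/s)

Convert mass defect: Δm = 27.22 g = 0.02722 kg
E = Δm·c² = 0.02722 × (3×10⁸)²
= 0.02722 × 9×10¹⁶ = 2.450×10¹⁵ J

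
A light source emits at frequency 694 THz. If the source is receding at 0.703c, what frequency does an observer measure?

β = v/c = 0.703
(1-β)/(1+β) = 0.297/1.703 = 0.1744
Doppler factor = √(0.1744) = 0.4176
f_obs = 694 × 0.4176 = 289.8 THz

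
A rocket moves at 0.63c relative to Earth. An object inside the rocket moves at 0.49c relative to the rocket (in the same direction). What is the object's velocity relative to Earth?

u = (u' + v)/(1 + u'v/c²)
Numerator: 0.49 + 0.63 = 1.12
Denominator: 1 + 0.3087 = 1.3087
u = 1.12/1.3087 = 0.8558c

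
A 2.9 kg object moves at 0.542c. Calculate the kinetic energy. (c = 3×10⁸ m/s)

γ = 1/√(1 - 0.542²) = 1.18994
γ - 1 = 0.18994
KE = (γ-1)mc² = 0.18994 × 2.9 × (3×10⁸)² = 4.957×10¹⁶ J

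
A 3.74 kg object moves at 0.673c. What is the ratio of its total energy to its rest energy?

E = γmc², E₀ = mc²
E/E₀ = γ = 1/√(1 - 0.673²) = 1.352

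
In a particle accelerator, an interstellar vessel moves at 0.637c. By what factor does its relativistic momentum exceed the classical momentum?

p_rel = γmv, p_class = mv
Ratio = γ = 1/√(1 - 0.637²)
= 1/√(0.594231) = 1.297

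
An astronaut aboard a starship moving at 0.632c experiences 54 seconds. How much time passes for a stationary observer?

Proper time Δt₀ = 54 seconds
γ = 1/√(1 - 0.632²) = 1.2904
Δt = γΔt₀ = 1.2904 × 54 = 69.68 seconds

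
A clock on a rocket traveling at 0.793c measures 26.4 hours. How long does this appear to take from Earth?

Proper time Δt₀ = 26.4 hours
γ = 1/√(1 - 0.793²) = 1.6414
Δt = γΔt₀ = 1.6414 × 26.4 = 43.33 hours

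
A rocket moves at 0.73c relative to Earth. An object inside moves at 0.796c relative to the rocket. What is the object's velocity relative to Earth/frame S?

u = (u' + v)/(1 + u'v/c²)
Numerator: 0.796 + 0.73 = 1.526
Denominator: 1 + 0.58108 = 1.58108
u = 1.526/1.58108 = 0.9652c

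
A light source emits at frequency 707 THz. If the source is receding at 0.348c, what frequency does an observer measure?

β = v/c = 0.348
(1-β)/(1+β) = 0.652/1.348 = 0.4837
Doppler factor = √(0.4837) = 0.6955
f_obs = 707 × 0.6955 = 491.7 THz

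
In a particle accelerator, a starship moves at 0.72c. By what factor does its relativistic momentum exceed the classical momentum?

p_rel = γmv, p_class = mv
Ratio = γ = 1/√(1 - 0.72²)
= 1/√(0.4816) = 1.441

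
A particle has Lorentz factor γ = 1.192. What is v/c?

From γ = 1/√(1 - v²/c²):
1/γ² = 1/1.192² = 0.7038
v²/c² = 1 - 0.7038 = 0.2962
v/c = √(0.2962) = 0.5442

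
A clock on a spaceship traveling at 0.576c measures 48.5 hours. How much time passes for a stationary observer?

Proper time Δt₀ = 48.5 hours
γ = 1/√(1 - 0.576²) = 1.2233
Δt = γΔt₀ = 1.2233 × 48.5 = 59.33 hours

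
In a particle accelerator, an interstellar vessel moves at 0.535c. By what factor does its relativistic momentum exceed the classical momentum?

p_rel = γmv, p_class = mv
Ratio = γ = 1/√(1 - 0.535²)
= 1/√(0.713775) = 1.184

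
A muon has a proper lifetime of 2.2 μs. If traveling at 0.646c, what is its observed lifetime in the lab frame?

Proper lifetime τ₀ = 2.2 μs
γ = 1/√(1 - 0.646²) = 1.310
τ = γτ₀ = 1.310 × 2.2 μs = 2.882 μs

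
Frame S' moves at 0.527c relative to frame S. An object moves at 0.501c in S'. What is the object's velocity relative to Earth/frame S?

u = (u' + v)/(1 + u'v/c²)
Numerator: 0.501 + 0.527 = 1.028
Denominator: 1 + 0.264027 = 1.264027
u = 1.028/1.264027 = 0.8133c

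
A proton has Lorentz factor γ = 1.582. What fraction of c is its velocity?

From γ = 1/√(1 - v²/c²):
1/γ² = 1/1.582² = 0.3996
v²/c² = 1 - 0.3996 = 0.6004
v/c = √(0.6004) = 0.7749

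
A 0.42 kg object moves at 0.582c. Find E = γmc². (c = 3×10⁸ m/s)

γ = 1/√(1 - 0.582²) = 1.2297
mc² = 0.42 × (3×10⁸)² = 3.780×10¹⁶ J
E = γmc² = 1.2297 × 3.780×10¹⁶ = 4.648×10¹⁶ J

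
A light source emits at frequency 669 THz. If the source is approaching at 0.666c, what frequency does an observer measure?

β = v/c = 0.666
(1+β)/(1-β) = 1.666/0.334 = 4.988
Doppler factor = √(4.988) = 2.233
f_obs = 669 × 2.233 = 1494 THz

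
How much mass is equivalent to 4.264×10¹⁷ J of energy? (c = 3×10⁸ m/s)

From E = mc², we get m = E/c²
c² = (3×10⁸)² = 9×10¹⁶ m²/s²
m = 4.264×10¹⁷ / 9×10¹⁶ = 4.738 kg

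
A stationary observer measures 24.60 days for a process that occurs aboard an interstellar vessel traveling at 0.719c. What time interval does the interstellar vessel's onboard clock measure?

Dilated time Δt = 24.60 days
γ = 1/√(1 - 0.719²) = 1.439
Δt₀ = Δt/γ = 24.60/1.439 = 17.10 days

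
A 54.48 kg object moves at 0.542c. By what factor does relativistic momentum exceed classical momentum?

p_rel = γmv, p_class = mv
Ratio = γ = 1/√(1 - 0.542²) = 1.190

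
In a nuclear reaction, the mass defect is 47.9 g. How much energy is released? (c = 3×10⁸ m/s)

Convert mass defect: Δm = 47.9 g = 0.0479 kg
E = Δm·c² = 0.0479 × (3×10⁸)²
= 0.0479 × 9×10¹⁶ = 4.311×10¹⁵ J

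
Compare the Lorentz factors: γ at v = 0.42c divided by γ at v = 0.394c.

γ₁ = 1/√(1 - 0.42²) = 1.102
γ₂ = 1/√(1 - 0.394²) = 1.088
γ₁/γ₂ = 1.102/1.088 = 1.013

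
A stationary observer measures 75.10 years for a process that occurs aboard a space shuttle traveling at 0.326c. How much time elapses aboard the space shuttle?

Dilated time Δt = 75.10 years
γ = 1/√(1 - 0.326²) = 1.0578
Δt₀ = Δt/γ = 75.10/1.0578 = 71.00 years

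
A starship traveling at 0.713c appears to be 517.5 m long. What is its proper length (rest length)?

Contracted length L = 517.5 m
γ = 1/√(1 - 0.713²) = 1.4262
L₀ = γL = 1.4262 × 517.5 = 738.1 m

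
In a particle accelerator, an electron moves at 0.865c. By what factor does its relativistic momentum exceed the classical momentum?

p_rel = γmv, p_class = mv
Ratio = γ = 1/√(1 - 0.865²)
= 1/√(0.251775) = 1.993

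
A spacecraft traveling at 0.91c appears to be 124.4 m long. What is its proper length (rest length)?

Contracted length L = 124.4 m
γ = 1/√(1 - 0.91²) = 2.4119
L₀ = γL = 2.4119 × 124.4 = 300.0 m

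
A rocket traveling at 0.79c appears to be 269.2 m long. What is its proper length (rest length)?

Contracted length L = 269.2 m
γ = 1/√(1 - 0.79²) = 1.631
L₀ = γL = 1.631 × 269.2 = 439.1 m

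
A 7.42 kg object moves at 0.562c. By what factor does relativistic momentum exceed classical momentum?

p_rel = γmv, p_class = mv
Ratio = γ = 1/√(1 - 0.562²) = 1.209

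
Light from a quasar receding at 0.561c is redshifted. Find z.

β = 0.561
(1+β)/(1-β) = 1.561/0.439 = 3.556
√(3.556) = 1.8857
z = 1.8857 - 1 = 0.8857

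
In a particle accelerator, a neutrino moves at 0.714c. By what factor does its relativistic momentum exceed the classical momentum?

p_rel = γmv, p_class = mv
Ratio = γ = 1/√(1 - 0.714²)
= 1/√(0.490204) = 1.428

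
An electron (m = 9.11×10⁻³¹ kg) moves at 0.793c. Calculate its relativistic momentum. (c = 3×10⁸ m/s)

γ = 1/√(1 - 0.793²) = 1.6414
v = 0.793 × 3×10⁸ = 2.379×10⁸ m/s
p = γmv = 1.6414 × 9.11×10⁻³¹ × 2.379×10⁸ = 3.557×10⁻²² kg·m/s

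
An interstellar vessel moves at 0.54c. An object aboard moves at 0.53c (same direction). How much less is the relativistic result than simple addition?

Classical: u' + v = 0.53 + 0.54 = 1.07c
Relativistic: u = (0.53 + 0.54)/(1 + 0.2862) = 1.07/1.2862 = 0.8319c
Difference: 1.07 - 0.8319 = 0.2381c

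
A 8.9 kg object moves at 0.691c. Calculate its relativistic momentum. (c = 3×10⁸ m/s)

γ = 1/√(1 - 0.691²) = 1.383
v = 0.691 × 3×10⁸ = 2.073×10⁸ m/s
p = γmv = 1.383 × 8.9 × 2.073×10⁸ = 2.552×10⁹ kg·m/s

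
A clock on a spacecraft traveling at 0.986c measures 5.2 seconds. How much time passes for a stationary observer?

Proper time Δt₀ = 5.2 seconds
γ = 1/√(1 - 0.986²) = 5.9972
Δt = γΔt₀ = 5.9972 × 5.2 = 31.19 seconds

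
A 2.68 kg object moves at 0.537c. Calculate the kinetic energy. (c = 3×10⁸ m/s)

γ = 1/√(1 - 0.537²) = 1.1854
γ - 1 = 0.1854
KE = (γ-1)mc² = 0.1854 × 2.68 × (3×10⁸)² = 4.472×10¹⁶ J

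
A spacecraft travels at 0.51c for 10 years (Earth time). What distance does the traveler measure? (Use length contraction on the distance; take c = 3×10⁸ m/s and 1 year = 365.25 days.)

Earth distance: d = v × t = 0.51c × 10 yr = 4.8283×10¹⁶ m
γ = 1.1626
d' = d/γ = 4.8283×10¹⁶/1.1626 = 4.153×10¹⁶ m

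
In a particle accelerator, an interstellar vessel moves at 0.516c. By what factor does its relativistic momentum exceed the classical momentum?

p_rel = γmv, p_class = mv
Ratio = γ = 1/√(1 - 0.516²)
= 1/√(0.733744) = 1.167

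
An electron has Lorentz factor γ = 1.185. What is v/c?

From γ = 1/√(1 - v²/c²):
1/γ² = 1/1.185² = 0.71214
v²/c² = 1 - 0.71214 = 0.28786
v/c = √(0.28786) = 0.5365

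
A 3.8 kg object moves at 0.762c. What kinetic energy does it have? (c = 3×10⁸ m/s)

γ = 1/√(1 - 0.762²) = 1.5442
γ - 1 = 0.5442
KE = (γ-1)mc² = 0.5442 × 3.8 × (3×10⁸)² = 1.861×10¹⁷ J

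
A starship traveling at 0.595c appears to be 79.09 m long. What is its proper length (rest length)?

Contracted length L = 79.09 m
γ = 1/√(1 - 0.595²) = 1.2442
L₀ = γL = 1.2442 × 79.09 = 98.40 m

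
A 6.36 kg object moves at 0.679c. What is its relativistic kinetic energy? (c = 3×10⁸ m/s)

γ = 1/√(1 - 0.679²) = 1.3621
γ - 1 = 0.3621
KE = (γ-1)mc² = 0.3621 × 6.36 × (3×10⁸)² = 2.073×10¹⁷ J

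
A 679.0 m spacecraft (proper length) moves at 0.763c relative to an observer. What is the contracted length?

Proper length L₀ = 679.0 m
γ = 1/√(1 - 0.763²) = 1.547
L = L₀/γ = 679.0/1.547 = 438.9 m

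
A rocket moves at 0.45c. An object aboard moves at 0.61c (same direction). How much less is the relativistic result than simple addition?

Classical: u' + v = 0.61 + 0.45 = 1.06c
Relativistic: u = (0.61 + 0.45)/(1 + 0.2745) = 1.06/1.2745 = 0.8317c
Difference: 1.06 - 0.8317 = 0.2283c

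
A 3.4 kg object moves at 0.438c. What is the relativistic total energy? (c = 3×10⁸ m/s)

γ = 1/√(1 - 0.438²) = 1.1124
mc² = 3.4 × (3×10⁸)² = 3.060×10¹⁷ J
E = γmc² = 1.1124 × 3.060×10¹⁷ = 3.404×10¹⁷ J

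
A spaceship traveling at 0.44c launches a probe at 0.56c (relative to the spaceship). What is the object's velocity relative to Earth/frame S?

u = (u' + v)/(1 + u'v/c²)
Numerator: 0.56 + 0.44 = 1
Denominator: 1 + 0.2464 = 1.2464
u = 1/1.2464 = 0.8023c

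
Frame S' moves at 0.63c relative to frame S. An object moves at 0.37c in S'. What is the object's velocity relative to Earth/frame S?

u = (u' + v)/(1 + u'v/c²)
Numerator: 0.37 + 0.63 = 1
Denominator: 1 + 0.2331 = 1.2331
u = 1/1.2331 = 0.8110c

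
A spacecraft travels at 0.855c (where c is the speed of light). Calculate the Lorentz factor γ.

v/c = 0.855, so (v/c)² = 0.731025
1 - (v/c)² = 0.268975
γ = 1/√(0.268975) = 1.928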